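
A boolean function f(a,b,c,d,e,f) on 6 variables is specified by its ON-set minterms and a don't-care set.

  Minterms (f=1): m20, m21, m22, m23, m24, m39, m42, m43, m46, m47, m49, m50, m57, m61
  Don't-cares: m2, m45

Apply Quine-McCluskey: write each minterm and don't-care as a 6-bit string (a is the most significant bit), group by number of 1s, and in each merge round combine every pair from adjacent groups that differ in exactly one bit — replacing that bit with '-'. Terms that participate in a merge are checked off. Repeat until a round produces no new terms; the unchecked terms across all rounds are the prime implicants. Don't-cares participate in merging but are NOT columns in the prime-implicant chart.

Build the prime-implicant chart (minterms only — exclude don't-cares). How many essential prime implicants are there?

6

Round 0: 000010 010100✓ 010101✓ 010110✓ 010111✓ 011000 100111✓ 101010✓ 101011✓ 101101✓ 101110✓ 101111✓ 110001✓ 110010 111001✓ 111101✓
Round 1: 0101-0✓ 0101-1✓ 01010-✓ 01011-✓ 1-1101 10-111 101-10✓ 101-11✓ 10101-✓ 1011-1 10111-✓ 11-001 111-01
Round 2: 0101-- 101-1-
PIs = {000010, 0101--, 011000, 1-1101, 10-111, 101-1-, 1011-1, 11-001, 110010, 111-01}
Coverage chart:
  m20: 0101-- ←essential
  m21: 0101-- ←essential
  m22: 0101-- ←essential
  m23: 0101-- ←essential
  m24: 011000 ←essential
  m39: 10-111 ←essential
  m42: 101-1- ←essential
  m43: 101-1- ←essential
  m46: 101-1- ←essential
  m47: 10-111,101-1-,1011-1
  m49: 11-001 ←essential
  m50: 110010 ←essential
  m57: 11-001,111-01
  m61: 1-1101,111-01
Essential: 0101--, 011000, 10-111, 101-1-, 11-001, 110010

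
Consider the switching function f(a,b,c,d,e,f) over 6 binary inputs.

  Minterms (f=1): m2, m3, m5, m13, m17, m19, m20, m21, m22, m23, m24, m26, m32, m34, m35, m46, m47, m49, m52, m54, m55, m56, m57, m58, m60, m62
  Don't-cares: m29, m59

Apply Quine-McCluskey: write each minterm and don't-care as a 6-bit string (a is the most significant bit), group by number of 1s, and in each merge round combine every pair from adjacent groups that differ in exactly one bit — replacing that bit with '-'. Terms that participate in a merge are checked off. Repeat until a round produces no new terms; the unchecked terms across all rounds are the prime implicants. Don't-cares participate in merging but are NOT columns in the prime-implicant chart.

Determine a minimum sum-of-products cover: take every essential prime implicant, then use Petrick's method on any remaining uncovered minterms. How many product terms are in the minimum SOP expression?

Round 0: 000010✓ 000011✓ 000101✓ 001101✓ 010001✓ 010011✓ 010100✓ 010101✓ 010110✓ 010111✓ 011000✓ 011010✓ 011101✓ 100000✓ 100010✓ 100011✓ 101110✓ 101111✓ 110001✓ 110100✓ 110110✓ 110111✓ 111000✓ 111001✓ 111010✓ 111011✓ 111100✓ 111110✓
Round 1: -00010✓ -00011✓ -10001 -10100✓ -10110✓ -10111✓ -11000✓ -11010✓ 0-0011 0-0101✓ 0-1101✓ 00-101✓ 00001-✓ 01-101✓ 010-01✓ 010-11✓ 0100-1✓ 0101-0✓ 0101-1✓ 01010-✓ 01011-✓ 0110-0✓ 1-1110 1000-0 10001-✓ 10111- 11-001 11-100✓ 11-110✓ 1101-0✓ 11011-✓ 111-00✓ 111-10✓ 1110-0✓ 1110-1✓ 11100-✓ 11101-✓ 1111-0✓
Round 2: -0001- -101-0 -1011- -110-0 0--101 010--1 0101-- 11-1-0 111--0 1110--
PIs = {-0001-, -10001, -101-0, -1011-, -110-0, 0--101, 0-0011, 010--1, 0101--, 1-1110, 1000-0, 10111-, 11-001, 11-1-0, 111--0, 1110--}
Coverage chart:
  m2: -0001- ←essential
  m3: -0001-,0-0011
  m5: 0--101 ←essential
  m13: 0--101 ←essential
  m17: -10001,010--1
  m19: 0-0011,010--1
  m20: -101-0,0101--
  m21: 0--101,010--1,0101--
  m22: -101-0,-1011-,0101--
  m23: -1011-,010--1,0101--
  m24: -110-0 ←essential
  m26: -110-0 ←essential
  m32: 1000-0 ←essential
  m34: -0001-,1000-0
  m35: -0001- ←essential
  m46: 1-1110,10111-
  m47: 10111- ←essential
  m49: -10001,11-001
  m52: -101-0,11-1-0
  m54: -101-0,-1011-,11-1-0
  m55: -1011- ←essential
  m56: -110-0,111--0,1110--
  m57: 11-001,1110--
  m58: -110-0,111--0,1110--
  m60: 11-1-0,111--0
  m62: 1-1110,11-1-0,111--0
Essential: -0001-, -1011-, -110-0, 0--101, 1000-0, 10111-
Petrick residual → -101-0, 010--1, 11-001, 11-1-0
Min cover (10 terms): b'c'd'e + bc'df' + bc'de + bcd'f' + a'de'f + a'bc'f + ab'c'd'f' + ab'cde + abd'e'f + abdf'

10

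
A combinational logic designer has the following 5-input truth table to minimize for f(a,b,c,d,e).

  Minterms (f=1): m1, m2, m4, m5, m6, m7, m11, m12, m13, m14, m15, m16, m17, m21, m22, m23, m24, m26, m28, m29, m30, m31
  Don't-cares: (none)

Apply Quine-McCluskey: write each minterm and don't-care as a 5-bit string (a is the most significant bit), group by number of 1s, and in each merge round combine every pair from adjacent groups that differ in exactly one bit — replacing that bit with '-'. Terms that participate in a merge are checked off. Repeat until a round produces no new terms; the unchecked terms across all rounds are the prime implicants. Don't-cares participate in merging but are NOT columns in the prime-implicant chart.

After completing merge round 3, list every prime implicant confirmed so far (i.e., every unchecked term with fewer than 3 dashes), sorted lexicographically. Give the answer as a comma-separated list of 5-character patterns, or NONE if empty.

Round 0: 00001✓ 00010✓ 00100✓ 00101✓ 00110✓ 00111✓ 01011✓ 01100✓ 01101✓ 01110✓ 01111✓ 10000✓ 10001✓ 10101✓ 10110✓ 10111✓ 11000✓ 11010✓ 11100✓ 11101✓ 11110✓ 11111✓
Round 1: -0001✓ -0101✓ -0110✓ -0111✓ -1100✓ -1101✓ -1110✓ -1111✓ 0-100✓ 0-101✓ 0-110✓ 0-111✓ 00-01✓ 00-10 001-0✓ 001-1✓ 0010-✓ 0011-✓ 01-11 011-0✓ 011-1✓ 0110-✓ 0111-✓ 1-000 1-101✓ 1-110✓ 1-111✓ 10-01✓ 1000- 101-1✓ 1011-✓ 11-00✓ 11-10✓ 110-0✓ 111-0✓ 111-1✓ 1110-✓ 1111-✓
Round 2: --101✓ --110✓ --111✓ -0-01 -01-1✓ -011-✓ -11-0✓ -11-1✓ -110-✓ -111-✓ 0-1-0✓ 0-1-1✓ 0-10-✓ 0-11-✓ 001--✓ 011--✓ 1-1-1✓ 1-11-✓ 11--0 111--✓
Round 3: --1-1 --11- -11-- 0-1--
PIs = {--1-1, --11-, -0-01, -11--, 0-1--, 00-10, 01-11, 1-000, 1000-, 11--0}

-0-01, 00-10, 01-11, 1-000, 1000-, 11--0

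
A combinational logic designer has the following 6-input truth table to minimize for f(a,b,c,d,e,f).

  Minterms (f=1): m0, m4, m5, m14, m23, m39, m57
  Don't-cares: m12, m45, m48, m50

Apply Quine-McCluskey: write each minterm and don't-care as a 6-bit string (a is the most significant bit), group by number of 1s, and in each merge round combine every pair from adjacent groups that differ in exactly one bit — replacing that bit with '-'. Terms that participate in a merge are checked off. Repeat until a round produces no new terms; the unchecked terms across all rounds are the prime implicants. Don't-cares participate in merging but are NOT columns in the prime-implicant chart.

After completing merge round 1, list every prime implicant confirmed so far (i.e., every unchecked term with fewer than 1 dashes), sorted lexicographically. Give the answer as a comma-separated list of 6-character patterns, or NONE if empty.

[col 0] 000000*, 000100*, 000101*, 001100*, 001110*, 010111, 100111, 101101, 110000*, 110010*, 111001
[col 1] 00-100, 000-00, 00010-, 0011-0, 1100-0
Prime implicants: 00-100, 000-00, 00010-, 0011-0, 010111, 100111, 101101, 1100-0, 111001

010111, 100111, 101101, 111001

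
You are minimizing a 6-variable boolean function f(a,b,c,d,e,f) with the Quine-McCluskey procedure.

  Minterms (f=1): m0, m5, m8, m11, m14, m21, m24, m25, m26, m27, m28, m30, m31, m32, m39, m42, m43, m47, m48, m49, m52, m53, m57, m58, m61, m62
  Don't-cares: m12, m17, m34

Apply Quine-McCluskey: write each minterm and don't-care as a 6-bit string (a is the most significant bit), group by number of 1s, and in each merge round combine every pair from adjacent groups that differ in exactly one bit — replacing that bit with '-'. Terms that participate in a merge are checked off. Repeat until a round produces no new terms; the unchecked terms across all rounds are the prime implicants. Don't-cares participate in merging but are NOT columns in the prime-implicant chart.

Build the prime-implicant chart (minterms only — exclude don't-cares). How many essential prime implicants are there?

7

Round 0: 000000✓ 000101✓ 001000✓ 001011✓ 001100✓ 001110✓ 010001✓ 010101✓ 011000✓ 011001✓ 011010✓ 011011✓ 011100✓ 011110✓ 011111✓ 100000✓ 100010✓ 100111✓ 101010✓ 101011✓ 101111✓ 110000✓ 110001✓ 110100✓ 110101✓ 111001✓ 111010✓ 111101✓ 111110✓
Round 1: -00000 -01011 -10001✓ -10101✓ -11001✓ -11010✓ -11110✓ 0-0101 0-1000✓ 0-1011 0-1100✓ 0-1110✓ 00-000 001-00✓ 0011-0✓ 01-001✓ 010-01✓ 011-00✓ 011-10✓ 011-11✓ 0110-0✓ 0110-1✓ 01100-✓ 01101-✓ 0111-0✓ 01111-✓ 1-0000 1-1010 10-010 10-111 1000-0 101-11 10101- 11-001✓ 11-101✓ 110-00✓ 110-01✓ 11000-✓ 11010-✓ 111-01✓ 111-10✓
Round 2: -1-001 -10-01 -11-10 0-1-00 0-11-0 011--0 011-1- 0110-- 11--01 110-0-
PIs = {-00000, -01011, -1-001, -10-01, -11-10, 0-0101, 0-1-00, 0-1011, 0-11-0, 00-000, 011--0, 011-1-, 0110--, 1-0000, 1-1010, 10-010, 10-111, 1000-0, 101-11, 10101-, 11--01, 110-0-}
Coverage chart:
  m0: -00000,00-000
  m5: 0-0101 ←essential
  m8: 0-1-00,00-000
  m11: -01011,0-1011
  m14: 0-11-0 ←essential
  m21: -10-01,0-0101
  m24: 0-1-00,011--0,0110--
  m25: -1-001,0110--
  m26: -11-10,011--0,011-1-,0110--
  m27: 0-1011,011-1-,0110--
  m28: 0-1-00,0-11-0,011--0
  m30: -11-10,0-11-0,011--0,011-1-
  m31: 011-1- ←essential
  m32: -00000,1-0000,1000-0
  m39: 10-111 ←essential
  m42: 1-1010,10-010,10101-
  m43: -01011,101-11,10101-
  m47: 10-111,101-11
  m48: 1-0000,110-0-
  m49: -1-001,-10-01,11--01,110-0-
  m52: 110-0- ←essential
  m53: -10-01,11--01,110-0-
  m57: -1-001,11--01
  m58: -11-10,1-1010
  m61: 11--01 ←essential
  m62: -11-10 ←essential
Essential: -11-10, 0-0101, 0-11-0, 011-1-, 10-111, 11--01, 110-0-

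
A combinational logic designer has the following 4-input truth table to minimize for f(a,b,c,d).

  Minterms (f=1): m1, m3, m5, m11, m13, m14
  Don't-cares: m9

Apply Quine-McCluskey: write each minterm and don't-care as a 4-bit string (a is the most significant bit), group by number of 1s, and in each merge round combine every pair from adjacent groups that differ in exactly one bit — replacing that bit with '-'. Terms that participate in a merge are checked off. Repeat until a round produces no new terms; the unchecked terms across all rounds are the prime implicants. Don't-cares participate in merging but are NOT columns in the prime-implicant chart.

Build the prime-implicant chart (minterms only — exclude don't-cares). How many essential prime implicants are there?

3

Round 0: 0001✓ 0011✓ 0101✓ 1001✓ 1011✓ 1101✓ 1110
Round 1: -001✓ -011✓ -101✓ 0-01✓ 00-1✓ 1-01✓ 10-1✓
Round 2: --01 -0-1
PIs = {--01, -0-1, 1110}
Coverage chart:
  m1: --01,-0-1
  m3: -0-1 ←essential
  m5: --01 ←essential
  m11: -0-1 ←essential
  m13: --01 ←essential
  m14: 1110 ←essential
Essential: --01, -0-1, 1110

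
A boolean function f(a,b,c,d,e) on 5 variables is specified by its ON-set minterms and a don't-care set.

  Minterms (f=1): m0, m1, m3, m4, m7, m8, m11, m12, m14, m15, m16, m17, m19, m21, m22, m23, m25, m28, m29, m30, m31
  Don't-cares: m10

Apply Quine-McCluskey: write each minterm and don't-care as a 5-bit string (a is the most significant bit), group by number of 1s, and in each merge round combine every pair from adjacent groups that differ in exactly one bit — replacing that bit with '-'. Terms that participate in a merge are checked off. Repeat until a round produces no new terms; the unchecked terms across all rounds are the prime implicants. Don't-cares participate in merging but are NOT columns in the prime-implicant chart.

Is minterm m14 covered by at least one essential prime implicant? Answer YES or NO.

[col 0] 00000*, 00001*, 00011*, 00100*, 00111*, 01000*, 01010*, 01011*, 01100*, 01110*, 01111*, 10000*, 10001*, 10011*, 10101*, 10110*, 10111*, 11001*, 11100*, 11101*, 11110*, 11111*
[col 1] -0000*, -0001*, -0011*, -0111*, -1100*, -1110*, -1111*, 0-000*, 0-011*, 0-100*, 0-111*, 00-00*, 00-11*, 000-1*, 0000-*, 01-00*, 01-10*, 01-11*, 010-0*, 0101-*, 011-0*, 0111-*, 1-001*, 1-101*, 1-110*, 1-111*, 10-01*, 10-11*, 100-1*, 1000-*, 101-1*, 1011-*, 11-01*, 111-0*, 111-1*, 1110-*, 1111-*
[col 2] --111, -0-11, -00-1, -000-, -11-0, -111-, 0--00, 0--11, 01--0, 01-1-, 1--01, 1-1-1, 1-11-, 10--1, 111--
Prime implicants: --111, -0-11, -00-1, -000-, -11-0, -111-, 0--00, 0--11, 01--0, 01-1-, 1--01, 1-1-1, 1-11-, 10--1, 111--
PI chart (minterm → PIs covering it):
  0 | -000-,0--00
  1 | -00-1,-000-
  3 | -0-11,-00-1,0--11
  4 | 0--00  (sole → essential)
  7 | --111,-0-11,0--11
  8 | 0--00,01--0
  11 | 0--11,01-1-
  12 | -11-0,0--00,01--0
  14 | -11-0,-111-,01--0,01-1-
  15 | --111,-111-,0--11,01-1-
  16 | -000-  (sole → essential)
  17 | -00-1,-000-,1--01,10--1
  19 | -0-11,-00-1,10--1
  21 | 1--01,1-1-1,10--1
  22 | 1-11-  (sole → essential)
  23 | --111,-0-11,1-1-1,1-11-,10--1
  25 | 1--01  (sole → essential)
  28 | -11-0,111--
  29 | 1--01,1-1-1,111--
  30 | -11-0,-111-,1-11-,111--
  31 | --111,-111-,1-1-1,1-11-,111--
Essential prime implicants: -000-, 0--00, 1--01, 1-11-

NO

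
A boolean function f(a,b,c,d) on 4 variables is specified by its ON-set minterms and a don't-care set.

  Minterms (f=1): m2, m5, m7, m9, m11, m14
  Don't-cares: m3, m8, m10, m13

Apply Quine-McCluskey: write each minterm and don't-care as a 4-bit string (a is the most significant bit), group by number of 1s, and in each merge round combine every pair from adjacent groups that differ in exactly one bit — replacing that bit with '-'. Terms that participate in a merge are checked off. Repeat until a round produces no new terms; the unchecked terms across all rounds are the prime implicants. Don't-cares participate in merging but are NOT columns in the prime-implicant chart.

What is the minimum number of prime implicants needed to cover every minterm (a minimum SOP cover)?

4

size-2^0 implicants → 0010(✓)  0011(✓)  0101(✓)  0111(✓)  1000(✓)  1001(✓)  1010(✓)  1011(✓)  1101(✓)  1110(✓)
size-2^1 implicants → -010(✓)  -011(✓)  -101  0-11  001-(✓)  01-1  1-01  1-10  10-0(✓)  10-1(✓)  100-(✓)  101-(✓)
size-2^2 implicants → -01-  10--
Unchecked terms (primes): -01-, -101, 0-11, 01-1, 1-01, 1-10, 10--
Minterm coverage:
  m2 ⊆ -01- [E]
  m5 ⊆ -101,01-1
  m7 ⊆ 0-11,01-1
  m9 ⊆ 1-01,10--
  m11 ⊆ -01-,10--
  m14 ⊆ 1-10 [E]
E = {-01-, 1-10}
Petrick residual → 01-1, 1-01
Cover = b'c + a'bd + ac'd + acd'  |cover|=4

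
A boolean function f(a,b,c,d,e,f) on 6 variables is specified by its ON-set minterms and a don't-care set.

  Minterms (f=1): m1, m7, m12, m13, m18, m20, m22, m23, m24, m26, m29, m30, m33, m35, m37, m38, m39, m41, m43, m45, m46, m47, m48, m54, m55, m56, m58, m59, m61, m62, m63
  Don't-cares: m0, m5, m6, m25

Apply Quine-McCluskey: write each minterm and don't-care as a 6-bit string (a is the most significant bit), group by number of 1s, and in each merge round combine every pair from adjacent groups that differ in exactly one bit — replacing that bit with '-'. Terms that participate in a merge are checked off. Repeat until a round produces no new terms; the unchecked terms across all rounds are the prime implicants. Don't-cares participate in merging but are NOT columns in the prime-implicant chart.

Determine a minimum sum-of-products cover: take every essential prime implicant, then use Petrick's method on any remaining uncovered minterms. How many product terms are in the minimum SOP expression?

11

[col 0] 000000*, 000001*, 000101*, 000110*, 000111*, 001100*, 001101*, 010010*, 010100*, 010110*, 010111*, 011000*, 011001*, 011010*, 011101*, 011110*, 100001*, 100011*, 100101*, 100110*, 100111*, 101001*, 101011*, 101101*, 101110*, 101111*, 110000*, 110110*, 110111*, 111000*, 111010*, 111011*, 111101*, 111110*, 111111*
[col 1] -00001*, -00101*, -00110*, -00111*, -01101*, -10110*, -10111*, -11000*, -11010*, -11101*, -11110*, 0-0110*, 0-0111*, 0-1101*, 00-101*, 000-01*, 00000-, 0001-1*, 00011-*, 00110-, 01-010*, 01-110*, 010-10*, 0101-0, 01011-*, 011-01, 011-10*, 0110-0*, 01100-, 1-0110*, 1-0111*, 1-1011*, 1-1101*, 1-1110*, 1-1111*, 10-001*, 10-011*, 10-101*, 10-110*, 10-111*, 100-01*, 100-11*, 1000-1*, 1001-1*, 10011-*, 101-01*, 101-11*, 1010-1*, 1011-1*, 10111-*, 11-000, 11-110*, 11-111*, 11011-*, 111-10*, 111-11*, 1110-0*, 11101-*, 1111-1*, 11111-*
[col 2] --0110*, --0111*, --1101, -0-101, -00-01, -001-1, -0011-*, -1-110, -1011-*, -11-10, -110-0, 0-011-*, 01--10, 1--110*, 1--111*, 1-011-*, 1-1-11, 1-11-1, 1-111-*, 10--01*, 10--11*, 10-0-1*, 10-1-1*, 10-11-*, 100--1*, 101--1*, 11-11-*, 111-1-
[col 3] --011-, 1--11-, 10---1
Prime implicants: --011-, --1101, -0-101, -00-01, -001-1, -1-110, -11-10, -110-0, 00000-, 00110-, 01--10, 0101-0, 011-01, 01100-, 1--11-, 1-1-11, 1-11-1, 10---1, 11-000, 111-1-
PI chart (minterm → PIs covering it):
  1 | -00-01,00000-
  7 | --011-,-001-1
  12 | 00110-  (sole → essential)
  13 | --1101,-0-101,00110-
  18 | 01--10  (sole → essential)
  20 | 0101-0  (sole → essential)
  22 | --011-,-1-110,01--10,0101-0
  23 | --011-  (sole → essential)
  24 | -110-0,01100-
  26 | -11-10,-110-0,01--10
  29 | --1101,011-01
  30 | -1-110,-11-10,01--10
  33 | -00-01,10---1
  35 | 10---1  (sole → essential)
  37 | -0-101,-00-01,-001-1,10---1
  38 | --011-,1--11-
  39 | --011-,-001-1,1--11-,10---1
  41 | 10---1  (sole → essential)
  43 | 1-1-11,10---1
  45 | --1101,-0-101,1-11-1,10---1
  46 | 1--11-  (sole → essential)
  47 | 1--11-,1-1-11,1-11-1,10---1
  48 | 11-000  (sole → essential)
  54 | --011-,-1-110,1--11-
  55 | --011-,1--11-
  56 | -110-0,11-000
  58 | -11-10,-110-0,111-1-
  59 | 1-1-11,111-1-
  61 | --1101,1-11-1
  62 | -1-110,-11-10,1--11-,111-1-
  63 | 1--11-,1-1-11,1-11-1,111-1-
Essential prime implicants: --011-, 00110-, 01--10, 0101-0, 1--11-, 10---1, 11-000
Petrick residual → --1101, -00-01, -110-0, 1-1-11
Minimum SOP uses 11 PIs: c'de + cde'f + b'c'e'f + bcd'f' + a'b'cde' + a'bef' + a'bc'df' + ade + acef + ab'f + abd'e'f'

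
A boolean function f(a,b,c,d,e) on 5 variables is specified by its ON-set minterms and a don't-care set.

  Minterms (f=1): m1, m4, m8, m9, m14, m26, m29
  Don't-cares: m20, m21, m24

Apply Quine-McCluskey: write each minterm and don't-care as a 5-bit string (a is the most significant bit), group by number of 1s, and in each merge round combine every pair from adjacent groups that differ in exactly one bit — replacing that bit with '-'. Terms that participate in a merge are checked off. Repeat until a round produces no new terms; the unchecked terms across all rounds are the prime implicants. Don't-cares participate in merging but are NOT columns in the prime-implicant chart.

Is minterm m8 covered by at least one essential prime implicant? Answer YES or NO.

Round 0: 00001✓ 00100✓ 01000✓ 01001✓ 01110 10100✓ 10101✓ 11000✓ 11010✓ 11101✓
Round 1: -0100 -1000 0-001 0100- 1-101 1010- 110-0
PIs = {-0100, -1000, 0-001, 0100-, 01110, 1-101, 1010-, 110-0}
Coverage chart:
  m1: 0-001 ←essential
  m4: -0100 ←essential
  m8: -1000,0100-
  m9: 0-001,0100-
  m14: 01110 ←essential
  m26: 110-0 ←essential
  m29: 1-101 ←essential
Essential: -0100, 0-001, 01110, 1-101, 110-0

NO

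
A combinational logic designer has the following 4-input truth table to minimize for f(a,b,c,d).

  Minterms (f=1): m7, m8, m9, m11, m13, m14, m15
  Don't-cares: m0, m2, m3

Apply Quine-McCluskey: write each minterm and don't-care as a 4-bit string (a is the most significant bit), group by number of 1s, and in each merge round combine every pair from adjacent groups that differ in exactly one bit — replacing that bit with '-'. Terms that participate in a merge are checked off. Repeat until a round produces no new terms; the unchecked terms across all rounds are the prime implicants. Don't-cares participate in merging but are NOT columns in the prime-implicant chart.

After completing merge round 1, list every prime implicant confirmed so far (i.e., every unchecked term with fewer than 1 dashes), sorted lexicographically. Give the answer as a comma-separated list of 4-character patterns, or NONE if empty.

size-2^0 implicants → 0000(✓)  0010(✓)  0011(✓)  0111(✓)  1000(✓)  1001(✓)  1011(✓)  1101(✓)  1110(✓)  1111(✓)
size-2^1 implicants → -000  -011(✓)  -111(✓)  0-11(✓)  00-0  001-  1-01(✓)  1-11(✓)  10-1(✓)  100-  11-1(✓)  111-
size-2^2 implicants → --11  1--1
Unchecked terms (primes): --11, -000, 00-0, 001-, 1--1, 100-, 111-

NONE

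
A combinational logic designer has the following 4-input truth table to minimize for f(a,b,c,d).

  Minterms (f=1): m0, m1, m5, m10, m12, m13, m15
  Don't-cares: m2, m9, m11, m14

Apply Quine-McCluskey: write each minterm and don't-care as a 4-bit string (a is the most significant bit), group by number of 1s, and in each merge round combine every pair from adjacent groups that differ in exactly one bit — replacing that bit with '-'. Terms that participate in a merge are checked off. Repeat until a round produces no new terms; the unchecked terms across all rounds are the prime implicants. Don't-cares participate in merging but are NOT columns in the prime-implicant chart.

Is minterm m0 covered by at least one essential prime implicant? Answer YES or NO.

NO

size-2^0 implicants → 0000(✓)  0001(✓)  0010(✓)  0101(✓)  1001(✓)  1010(✓)  1011(✓)  1100(✓)  1101(✓)  1110(✓)  1111(✓)
size-2^1 implicants → -001(✓)  -010  -101(✓)  0-01(✓)  00-0  000-  1-01(✓)  1-10(✓)  1-11(✓)  10-1(✓)  101-(✓)  11-0(✓)  11-1(✓)  110-(✓)  111-(✓)
size-2^2 implicants → --01  1--1  1-1-  11--
Unchecked terms (primes): --01, -010, 00-0, 000-, 1--1, 1-1-, 11--
Minterm coverage:
  m0 ⊆ 00-0,000-
  m1 ⊆ --01,000-
  m5 ⊆ --01 [E]
  m10 ⊆ -010,1-1-
  m12 ⊆ 11-- [E]
  m13 ⊆ --01,1--1,11--
  m15 ⊆ 1--1,1-1-,11--
E = {--01, 11--}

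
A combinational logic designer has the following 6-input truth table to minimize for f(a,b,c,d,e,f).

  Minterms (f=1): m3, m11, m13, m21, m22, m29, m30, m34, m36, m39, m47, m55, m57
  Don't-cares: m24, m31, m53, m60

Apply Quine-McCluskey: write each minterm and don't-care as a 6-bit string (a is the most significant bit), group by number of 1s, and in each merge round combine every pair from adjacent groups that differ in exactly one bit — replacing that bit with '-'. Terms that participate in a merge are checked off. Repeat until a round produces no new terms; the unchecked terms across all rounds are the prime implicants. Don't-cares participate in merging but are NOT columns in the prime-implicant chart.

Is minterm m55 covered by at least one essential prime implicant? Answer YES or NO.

[col 0] 000011*, 001011*, 001101*, 010101*, 010110*, 011000, 011101*, 011110*, 011111*, 100010, 100100, 100111*, 101111*, 110101*, 110111*, 111001, 111100
[col 1] -10101, 0-1101, 00-011, 01-101, 01-110, 0111-1, 01111-, 1-0111, 10-111, 1101-1
Prime implicants: -10101, 0-1101, 00-011, 01-101, 01-110, 011000, 0111-1, 01111-, 1-0111, 10-111, 100010, 100100, 1101-1, 111001, 111100
PI chart (minterm → PIs covering it):
  3 | 00-011  (sole → essential)
  11 | 00-011  (sole → essential)
  13 | 0-1101  (sole → essential)
  21 | -10101,01-101
  22 | 01-110  (sole → essential)
  29 | 0-1101,01-101,0111-1
  30 | 01-110,01111-
  34 | 100010  (sole → essential)
  36 | 100100  (sole → essential)
  39 | 1-0111,10-111
  47 | 10-111  (sole → essential)
  55 | 1-0111,1101-1
  57 | 111001  (sole → essential)
Essential prime implicants: 0-1101, 00-011, 01-110, 10-111, 100010, 100100, 111001

NO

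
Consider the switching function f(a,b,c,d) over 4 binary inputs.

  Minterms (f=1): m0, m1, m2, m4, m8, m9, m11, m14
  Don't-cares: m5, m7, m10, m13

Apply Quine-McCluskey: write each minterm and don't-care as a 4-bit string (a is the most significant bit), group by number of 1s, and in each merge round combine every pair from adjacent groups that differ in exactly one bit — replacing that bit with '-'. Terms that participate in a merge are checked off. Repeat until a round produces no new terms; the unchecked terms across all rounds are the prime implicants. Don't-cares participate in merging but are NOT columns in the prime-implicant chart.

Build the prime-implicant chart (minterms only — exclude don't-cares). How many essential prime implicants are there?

4

[col 0] 0000*, 0001*, 0010*, 0100*, 0101*, 0111*, 1000*, 1001*, 1010*, 1011*, 1101*, 1110*
[col 1] -000*, -001*, -010*, -101*, 0-00*, 0-01*, 00-0*, 000-*, 01-1, 010-*, 1-01*, 1-10, 10-0*, 10-1*, 100-*, 101-*
[col 2] --01, -0-0, -00-, 0-0-, 10--
Prime implicants: --01, -0-0, -00-, 0-0-, 01-1, 1-10, 10--
PI chart (minterm → PIs covering it):
  0 | -0-0,-00-,0-0-
  1 | --01,-00-,0-0-
  2 | -0-0  (sole → essential)
  4 | 0-0-  (sole → essential)
  8 | -0-0,-00-,10--
  9 | --01,-00-,10--
  11 | 10--  (sole → essential)
  14 | 1-10  (sole → essential)
Essential prime implicants: -0-0, 0-0-, 1-10, 10--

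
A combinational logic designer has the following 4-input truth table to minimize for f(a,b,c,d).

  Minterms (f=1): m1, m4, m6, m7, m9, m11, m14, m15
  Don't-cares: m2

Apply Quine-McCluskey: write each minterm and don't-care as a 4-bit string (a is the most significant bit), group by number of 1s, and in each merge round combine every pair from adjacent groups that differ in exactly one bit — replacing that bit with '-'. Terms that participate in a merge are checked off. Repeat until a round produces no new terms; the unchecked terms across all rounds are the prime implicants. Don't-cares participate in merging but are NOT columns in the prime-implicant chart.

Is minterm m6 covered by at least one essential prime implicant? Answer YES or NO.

YES

Round 0: 0001✓ 0010✓ 0100✓ 0110✓ 0111✓ 1001✓ 1011✓ 1110✓ 1111✓
Round 1: -001 -110✓ -111✓ 0-10 01-0 011-✓ 1-11 10-1 111-✓
Round 2: -11-
PIs = {-001, -11-, 0-10, 01-0, 1-11, 10-1}
Coverage chart:
  m1: -001 ←essential
  m4: 01-0 ←essential
  m6: -11-,0-10,01-0
  m7: -11- ←essential
  m9: -001,10-1
  m11: 1-11,10-1
  m14: -11- ←essential
  m15: -11-,1-11
Essential: -001, -11-, 01-0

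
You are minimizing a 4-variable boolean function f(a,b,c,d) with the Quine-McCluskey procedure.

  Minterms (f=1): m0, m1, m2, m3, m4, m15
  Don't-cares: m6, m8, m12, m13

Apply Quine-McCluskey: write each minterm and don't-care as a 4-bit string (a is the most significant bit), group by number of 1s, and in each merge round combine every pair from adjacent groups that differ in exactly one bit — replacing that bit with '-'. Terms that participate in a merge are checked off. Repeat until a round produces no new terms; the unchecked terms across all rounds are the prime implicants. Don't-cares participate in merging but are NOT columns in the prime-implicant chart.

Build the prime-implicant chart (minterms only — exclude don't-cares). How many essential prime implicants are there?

Round 0: 0000✓ 0001✓ 0010✓ 0011✓ 0100✓ 0110✓ 1000✓ 1100✓ 1101✓ 1111✓
Round 1: -000✓ -100✓ 0-00✓ 0-10✓ 00-0✓ 00-1✓ 000-✓ 001-✓ 01-0✓ 1-00✓ 11-1 110-
Round 2: --00 0--0 00--
PIs = {--00, 0--0, 00--, 11-1, 110-}
Coverage chart:
  m0: --00,0--0,00--
  m1: 00-- ←essential
  m2: 0--0,00--
  m3: 00-- ←essential
  m4: --00,0--0
  m15: 11-1 ←essential
Essential: 00--, 11-1

2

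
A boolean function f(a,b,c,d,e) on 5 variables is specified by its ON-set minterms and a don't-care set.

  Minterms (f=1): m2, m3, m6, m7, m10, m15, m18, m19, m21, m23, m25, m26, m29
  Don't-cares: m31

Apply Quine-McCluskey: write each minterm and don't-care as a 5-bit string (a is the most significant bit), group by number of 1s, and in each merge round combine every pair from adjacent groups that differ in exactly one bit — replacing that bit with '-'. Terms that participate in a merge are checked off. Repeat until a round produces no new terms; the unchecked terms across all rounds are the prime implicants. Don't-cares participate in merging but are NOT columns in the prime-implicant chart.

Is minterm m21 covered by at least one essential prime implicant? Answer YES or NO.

YES

Round 0: 00010✓ 00011✓ 00110✓ 00111✓ 01010✓ 01111✓ 10010✓ 10011✓ 10101✓ 10111✓ 11001✓ 11010✓ 11101✓ 11111✓
Round 1: -0010✓ -0011✓ -0111✓ -1010✓ -1111✓ 0-010✓ 0-111✓ 00-10✓ 00-11✓ 0001-✓ 0011-✓ 1-010✓ 1-101✓ 1-111✓ 10-11✓ 1001-✓ 101-1✓ 11-01 111-1✓
Round 2: --010 --111 -0-11 -001- 00-1- 1-1-1
PIs = {--010, --111, -0-11, -001-, 00-1-, 1-1-1, 11-01}
Coverage chart:
  m2: --010,-001-,00-1-
  m3: -0-11,-001-,00-1-
  m6: 00-1- ←essential
  m7: --111,-0-11,00-1-
  m10: --010 ←essential
  m15: --111 ←essential
  m18: --010,-001-
  m19: -0-11,-001-
  m21: 1-1-1 ←essential
  m23: --111,-0-11,1-1-1
  m25: 11-01 ←essential
  m26: --010 ←essential
  m29: 1-1-1,11-01
Essential: --010, --111, 00-1-, 1-1-1, 11-01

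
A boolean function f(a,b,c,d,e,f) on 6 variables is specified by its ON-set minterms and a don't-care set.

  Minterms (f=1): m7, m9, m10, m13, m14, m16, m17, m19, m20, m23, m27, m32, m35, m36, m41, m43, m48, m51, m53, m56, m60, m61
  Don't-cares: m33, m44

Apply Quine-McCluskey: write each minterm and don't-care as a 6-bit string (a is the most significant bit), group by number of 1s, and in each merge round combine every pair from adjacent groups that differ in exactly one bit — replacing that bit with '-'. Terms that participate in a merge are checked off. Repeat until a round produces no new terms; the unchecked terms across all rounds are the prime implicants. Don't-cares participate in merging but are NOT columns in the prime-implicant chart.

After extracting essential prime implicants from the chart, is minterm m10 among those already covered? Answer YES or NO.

size-2^0 implicants → 000111(✓)  001001(✓)  001010(✓)  001101(✓)  001110(✓)  010000(✓)  010001(✓)  010011(✓)  010100(✓)  010111(✓)  011011(✓)  100000(✓)  100001(✓)  100011(✓)  100100(✓)  101001(✓)  101011(✓)  101100(✓)  110000(✓)  110011(✓)  110101(✓)  111000(✓)  111100(✓)  111101(✓)
size-2^1 implicants → -01001  -10000  -10011  0-0111  001-01  001-10  01-011  010-00  010-11  0100-1  01000-  1-0000  1-0011  1-1100  10-001(✓)  10-011(✓)  10-100  100-00  1000-1(✓)  10000-  1010-1(✓)  11-000  11-101  111-00  11110-
size-2^2 implicants → 10-0-1
Unchecked terms (primes): -01001, -10000, -10011, 0-0111, 001-01, 001-10, 01-011, 010-00, 010-11, 0100-1, 01000-, 1-0000, 1-0011, 1-1100, 10-0-1, 10-100, 100-00, 10000-, 11-000, 11-101, 111-00, 11110-
Minterm coverage:
  m7 ⊆ 0-0111 [E]
  m9 ⊆ -01001,001-01
  m10 ⊆ 001-10 [E]
  m13 ⊆ 001-01 [E]
  m14 ⊆ 001-10 [E]
  m16 ⊆ -10000,010-00,01000-
  m17 ⊆ 0100-1,01000-
  m19 ⊆ -10011,01-011,010-11,0100-1
  m20 ⊆ 010-00 [E]
  m23 ⊆ 0-0111,010-11
  m27 ⊆ 01-011 [E]
  m32 ⊆ 1-0000,100-00,10000-
  m35 ⊆ 1-0011,10-0-1
  m36 ⊆ 10-100,100-00
  m41 ⊆ -01001,10-0-1
  m43 ⊆ 10-0-1 [E]
  m48 ⊆ -10000,1-0000,11-000
  m51 ⊆ -10011,1-0011
  m53 ⊆ 11-101 [E]
  m56 ⊆ 11-000,111-00
  m60 ⊆ 1-1100,111-00,11110-
  m61 ⊆ 11-101,11110-
E = {0-0111, 001-01, 001-10, 01-011, 010-00, 10-0-1, 11-101}

YES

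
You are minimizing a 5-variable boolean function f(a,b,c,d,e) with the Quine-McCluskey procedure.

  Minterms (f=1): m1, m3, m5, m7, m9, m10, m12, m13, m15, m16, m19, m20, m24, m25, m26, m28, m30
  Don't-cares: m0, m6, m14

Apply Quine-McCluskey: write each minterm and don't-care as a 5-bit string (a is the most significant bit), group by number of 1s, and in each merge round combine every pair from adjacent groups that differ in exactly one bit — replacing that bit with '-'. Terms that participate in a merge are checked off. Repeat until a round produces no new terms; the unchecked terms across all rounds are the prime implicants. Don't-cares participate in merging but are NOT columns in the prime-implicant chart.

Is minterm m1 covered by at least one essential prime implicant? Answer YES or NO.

NO

[col 0] 00000*, 00001*, 00011*, 00101*, 00110*, 00111*, 01001*, 01010*, 01100*, 01101*, 01110*, 01111*, 10000*, 10011*, 10100*, 11000*, 11001*, 11010*, 11100*, 11110*
[col 1] -0000, -0011, -1001, -1010*, -1100*, -1110*, 0-001*, 0-101*, 0-110*, 0-111*, 00-01*, 00-11*, 000-1*, 0000-, 001-1*, 0011-*, 01-01*, 01-10*, 011-0*, 011-1*, 0110-*, 0111-*, 1-000*, 1-100*, 10-00*, 11-00*, 11-10*, 110-0*, 1100-, 111-0*
[col 2] -1-10, -11-0, 0--01, 0-1-1, 0-11-, 00--1, 011--, 1--00, 11--0
Prime implicants: -0000, -0011, -1-10, -1001, -11-0, 0--01, 0-1-1, 0-11-, 00--1, 0000-, 011--, 1--00, 11--0, 1100-
PI chart (minterm → PIs covering it):
  1 | 0--01,00--1,0000-
  3 | -0011,00--1
  5 | 0--01,0-1-1,00--1
  7 | 0-1-1,0-11-,00--1
  9 | -1001,0--01
  10 | -1-10  (sole → essential)
  12 | -11-0,011--
  13 | 0--01,0-1-1,011--
  15 | 0-1-1,0-11-,011--
  16 | -0000,1--00
  19 | -0011  (sole → essential)
  20 | 1--00  (sole → essential)
  24 | 1--00,11--0,1100-
  25 | -1001,1100-
  26 | -1-10,11--0
  28 | -11-0,1--00,11--0
  30 | -1-10,-11-0,11--0
Essential prime implicants: -0011, -1-10, 1--00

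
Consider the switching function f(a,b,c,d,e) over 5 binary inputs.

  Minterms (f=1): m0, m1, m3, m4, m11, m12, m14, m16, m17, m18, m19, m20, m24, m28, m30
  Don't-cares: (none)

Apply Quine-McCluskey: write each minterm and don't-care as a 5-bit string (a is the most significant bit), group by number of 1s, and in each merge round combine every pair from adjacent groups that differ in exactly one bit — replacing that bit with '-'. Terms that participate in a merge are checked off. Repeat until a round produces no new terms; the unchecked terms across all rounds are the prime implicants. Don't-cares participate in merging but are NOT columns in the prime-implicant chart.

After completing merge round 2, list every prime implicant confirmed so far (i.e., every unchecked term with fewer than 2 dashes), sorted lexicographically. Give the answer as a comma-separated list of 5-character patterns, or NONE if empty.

size-2^0 implicants → 00000(✓)  00001(✓)  00011(✓)  00100(✓)  01011(✓)  01100(✓)  01110(✓)  10000(✓)  10001(✓)  10010(✓)  10011(✓)  10100(✓)  11000(✓)  11100(✓)  11110(✓)
size-2^1 implicants → -0000(✓)  -0001(✓)  -0011(✓)  -0100(✓)  -1100(✓)  -1110(✓)  0-011  0-100(✓)  00-00(✓)  000-1(✓)  0000-(✓)  011-0(✓)  1-000(✓)  1-100(✓)  10-00(✓)  100-0(✓)  100-1(✓)  1000-(✓)  1001-(✓)  11-00(✓)  111-0(✓)
size-2^2 implicants → --100  -0-00  -00-1  -000-  -11-0  1--00  100--
Unchecked terms (primes): --100, -0-00, -00-1, -000-, -11-0, 0-011, 1--00, 100--

0-011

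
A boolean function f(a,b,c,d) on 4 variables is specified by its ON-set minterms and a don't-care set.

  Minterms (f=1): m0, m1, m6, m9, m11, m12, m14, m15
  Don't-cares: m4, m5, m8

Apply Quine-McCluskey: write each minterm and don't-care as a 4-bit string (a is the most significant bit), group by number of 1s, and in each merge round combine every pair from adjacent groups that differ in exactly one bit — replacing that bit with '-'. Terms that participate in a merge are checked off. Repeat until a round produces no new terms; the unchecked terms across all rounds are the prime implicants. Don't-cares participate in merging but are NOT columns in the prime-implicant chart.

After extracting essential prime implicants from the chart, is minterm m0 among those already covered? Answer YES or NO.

NO

[col 0] 0000*, 0001*, 0100*, 0101*, 0110*, 1000*, 1001*, 1011*, 1100*, 1110*, 1111*
[col 1] -000*, -001*, -100*, -110*, 0-00*, 0-01*, 000-*, 01-0*, 010-*, 1-00*, 1-11, 10-1, 100-*, 11-0*, 111-
[col 2] --00, -00-, -1-0, 0-0-
Prime implicants: --00, -00-, -1-0, 0-0-, 1-11, 10-1, 111-
PI chart (minterm → PIs covering it):
  0 | --00,-00-,0-0-
  1 | -00-,0-0-
  6 | -1-0  (sole → essential)
  9 | -00-,10-1
  11 | 1-11,10-1
  12 | --00,-1-0
  14 | -1-0,111-
  15 | 1-11,111-
Essential prime implicants: -1-0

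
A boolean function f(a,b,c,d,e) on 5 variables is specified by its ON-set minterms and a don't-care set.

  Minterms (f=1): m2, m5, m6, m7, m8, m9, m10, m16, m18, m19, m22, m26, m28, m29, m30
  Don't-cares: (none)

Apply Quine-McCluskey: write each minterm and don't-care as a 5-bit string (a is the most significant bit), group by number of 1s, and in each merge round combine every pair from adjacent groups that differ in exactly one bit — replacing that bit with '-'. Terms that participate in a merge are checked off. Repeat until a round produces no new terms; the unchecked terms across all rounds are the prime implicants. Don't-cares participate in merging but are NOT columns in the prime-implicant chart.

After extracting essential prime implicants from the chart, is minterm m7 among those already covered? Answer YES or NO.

[col 0] 00010*, 00101*, 00110*, 00111*, 01000*, 01001*, 01010*, 10000*, 10010*, 10011*, 10110*, 11010*, 11100*, 11101*, 11110*
[col 1] -0010*, -0110*, -1010*, 0-010*, 00-10*, 001-1, 0011-, 010-0, 0100-, 1-010*, 1-110*, 10-10*, 100-0, 1001-, 11-10*, 111-0, 1110-
[col 2] --010, -0-10, 1--10
Prime implicants: --010, -0-10, 001-1, 0011-, 010-0, 0100-, 1--10, 100-0, 1001-, 111-0, 1110-
PI chart (minterm → PIs covering it):
  2 | --010,-0-10
  5 | 001-1  (sole → essential)
  6 | -0-10,0011-
  7 | 001-1,0011-
  8 | 010-0,0100-
  9 | 0100-  (sole → essential)
  10 | --010,010-0
  16 | 100-0  (sole → essential)
  18 | --010,-0-10,1--10,100-0,1001-
  19 | 1001-  (sole → essential)
  22 | -0-10,1--10
  26 | --010,1--10
  28 | 111-0,1110-
  29 | 1110-  (sole → essential)
  30 | 1--10,111-0
Essential prime implicants: 001-1, 0100-, 100-0, 1001-, 1110-

YES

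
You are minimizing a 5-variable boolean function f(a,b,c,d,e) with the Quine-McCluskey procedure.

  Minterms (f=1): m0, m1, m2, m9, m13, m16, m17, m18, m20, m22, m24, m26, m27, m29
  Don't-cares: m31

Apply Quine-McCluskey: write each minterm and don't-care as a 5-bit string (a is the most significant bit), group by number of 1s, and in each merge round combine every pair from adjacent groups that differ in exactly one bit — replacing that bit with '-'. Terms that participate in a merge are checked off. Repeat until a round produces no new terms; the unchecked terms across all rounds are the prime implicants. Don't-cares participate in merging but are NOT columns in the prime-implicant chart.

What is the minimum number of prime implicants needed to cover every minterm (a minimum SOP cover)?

7

size-2^0 implicants → 00000(✓)  00001(✓)  00010(✓)  01001(✓)  01101(✓)  10000(✓)  10001(✓)  10010(✓)  10100(✓)  10110(✓)  11000(✓)  11010(✓)  11011(✓)  11101(✓)  11111(✓)
size-2^1 implicants → -0000(✓)  -0001(✓)  -0010(✓)  -1101  0-001  000-0(✓)  0000-(✓)  01-01  1-000(✓)  1-010(✓)  10-00(✓)  10-10(✓)  100-0(✓)  1000-(✓)  101-0(✓)  11-11  110-0(✓)  1101-  111-1
size-2^2 implicants → -00-0  -000-  1-0-0  10--0
Unchecked terms (primes): -00-0, -000-, -1101, 0-001, 01-01, 1-0-0, 10--0, 11-11, 1101-, 111-1
Minterm coverage:
  m0 ⊆ -00-0,-000-
  m1 ⊆ -000-,0-001
  m2 ⊆ -00-0 [E]
  m9 ⊆ 0-001,01-01
  m13 ⊆ -1101,01-01
  m16 ⊆ -00-0,-000-,1-0-0,10--0
  m17 ⊆ -000- [E]
  m18 ⊆ -00-0,1-0-0,10--0
  m20 ⊆ 10--0 [E]
  m22 ⊆ 10--0 [E]
  m24 ⊆ 1-0-0 [E]
  m26 ⊆ 1-0-0,1101-
  m27 ⊆ 11-11,1101-
  m29 ⊆ -1101,111-1
E = {-00-0, -000-, 1-0-0, 10--0}
Petrick residual → -1101, 0-001, 11-11
Cover = b'c'e' + b'c'd' + bcd'e + a'c'd'e + ac'e' + ab'e' + abde  |cover|=7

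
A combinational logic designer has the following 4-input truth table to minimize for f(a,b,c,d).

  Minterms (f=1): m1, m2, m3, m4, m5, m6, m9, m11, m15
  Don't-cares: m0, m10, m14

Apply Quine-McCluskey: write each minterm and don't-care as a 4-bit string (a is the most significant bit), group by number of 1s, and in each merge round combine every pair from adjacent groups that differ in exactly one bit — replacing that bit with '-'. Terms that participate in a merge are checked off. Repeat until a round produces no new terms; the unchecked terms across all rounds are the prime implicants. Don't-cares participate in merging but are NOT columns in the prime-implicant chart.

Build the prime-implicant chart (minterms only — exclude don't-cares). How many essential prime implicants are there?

size-2^0 implicants → 0000(✓)  0001(✓)  0010(✓)  0011(✓)  0100(✓)  0101(✓)  0110(✓)  1001(✓)  1010(✓)  1011(✓)  1110(✓)  1111(✓)
size-2^1 implicants → -001(✓)  -010(✓)  -011(✓)  -110(✓)  0-00(✓)  0-01(✓)  0-10(✓)  00-0(✓)  00-1(✓)  000-(✓)  001-(✓)  01-0(✓)  010-(✓)  1-10(✓)  1-11(✓)  10-1(✓)  101-(✓)  111-(✓)
size-2^2 implicants → --10  -0-1  -01-  0--0  0-0-  00--  1-1-
Unchecked terms (primes): --10, -0-1, -01-, 0--0, 0-0-, 00--, 1-1-
Minterm coverage:
  m1 ⊆ -0-1,0-0-,00--
  m2 ⊆ --10,-01-,0--0,00--
  m3 ⊆ -0-1,-01-,00--
  m4 ⊆ 0--0,0-0-
  m5 ⊆ 0-0- [E]
  m6 ⊆ --10,0--0
  m9 ⊆ -0-1 [E]
  m11 ⊆ -0-1,-01-,1-1-
  m15 ⊆ 1-1- [E]
E = {-0-1, 0-0-, 1-1-}

3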